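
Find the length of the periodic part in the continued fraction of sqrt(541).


Run the CF algorithm for sqrt(541).
a_0 = floor(sqrt(541)) = 23; set m_0=0, q_0=1.
Recurrence: m' = q*a - m,  q' = (d - m'^2)/q,  a' = floor((a_0 + m')/q').
  step 1: m=23, q=12, a=3
  step 2: m=13, q=31, a=1
  step 3: m=18, q=7, a=5
  step 4: m=17, q=36, a=1
  step 5: m=19, q=5, a=8
  step 6: m=21, q=20, a=2
  step 7: m=19, q=9, a=4
  step 8: m=17, q=28, a=1
  step 9: m=11, q=15, a=2
  step 10: m=19, q=12, a=3
  step 11: m=17, q=21, a=1
  step 12: m=4, q=25, a=1
  step 13: m=21, q=4, a=11
  step 14: m=23, q=3, a=15
  step 15: m=22, q=19, a=2
  step 16: m=16, q=15, a=2
  step 17: m=14, q=23, a=1
  step 18: m=9, q=20, a=1
  step 19: m=11, q=21, a=1
  step 20: m=10, q=21, a=1
  step 21: m=11, q=20, a=1
  step 22: m=9, q=23, a=1
  step 23: m=14, q=15, a=2
  step 24: m=16, q=19, a=2
  step 25: m=22, q=3, a=15
  step 26: m=23, q=4, a=11
  step 27: m=21, q=25, a=1
  step 28: m=4, q=21, a=1
  step 29: m=17, q=12, a=3
  step 30: m=19, q=15, a=2
  step 31: m=11, q=28, a=1
  step 32: m=17, q=9, a=4
  step 33: m=19, q=20, a=2
  step 34: m=21, q=5, a=8
  step 35: m=19, q=36, a=1
  step 36: m=17, q=7, a=5
  step 37: m=18, q=31, a=1
  step 38: m=13, q=12, a=3
  step 39: m=23, q=1, a=46
a_39 = 2*a_0 = 46, so the period closes here.
sqrt(541) = [23; 3, 1, 5, 1, 8, 2, 4, 1, 2, 3, 1, 1, 11, 15, 2, 2, 1, 1, 1, 1, 1, 1, 2, 2, 15, 11, 1, 1, 3, 2, 1, 4, 2, 8, 1, 5, 1, 3, 46]
Period length = 39

39


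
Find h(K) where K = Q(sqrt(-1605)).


K = Q(sqrt(-1605)). d mod 4 = 3, so D = disc(K) = 4d = -6420
h(K) equals the number of primitive reduced positive-definite forms (a, b, c) = a*x^2 + b*x*y + c*y^2 with b^2 - 4ac = D,
where reduced means |b| <= a <= c, with b >= 0 whenever |b| = a or a = c, and primitive means gcd(a, b, c) = 1.
Reduced forces 3a^2 <= |D| = 6420, so 1 <= a <= 46; b must have the parity of D, and c = (b^2 - D)/(4a) must be an integer >= a.
Enumerate a = 1..46, b in [-a, a]:
  a=1: (1, 0, 1605)  [1]
  a=2: (2, 2, 803)  [1]
  a=3: (3, 0, 535)  [1]
  a=4: none
  a=5: (5, 0, 321)  [1]
  a=6: (6, 6, 269)  [1]
  a=7..9: none
  a=10: (10, 10, 163)  [1]
  a=11: (11, -2, 146), (11, 2, 146)  [2]
  a=12..14: none
  a=15: (15, 0, 107)  [1]
  a=16..21: none
  a=22: (22, -2, 73), (22, 2, 73)  [2]
  a=23..29: none
  a=30: (30, 30, 61)  [1]
  a=31: (31, -20, 55), (31, 20, 55)  [2]
  a=32: none
  a=33: (33, -24, 53), (33, 24, 53)  [2]
  a=34..46: none
Total reduced forms: 1 + 1 + 1 + 1 + 1 + 1 + 2 + 1 + 2 + 1 + 2 + 2 = 16
h = 16

16


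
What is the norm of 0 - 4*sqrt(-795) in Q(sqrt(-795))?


N(a + b*sqrt(d)) = a^2 - d*b^2
= (0)^2 - (-795)*(-4)^2
= 0 + 12720
= 12720

12720


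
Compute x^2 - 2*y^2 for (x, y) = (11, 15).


x^2 - d*y^2
= 11^2 - 2*15^2
= 121 - 450
= -329

-329


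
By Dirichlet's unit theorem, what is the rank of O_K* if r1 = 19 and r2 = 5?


By Dirichlet's unit theorem:
rank = r1 + r2 - 1
= 19 + 5 - 1
= 23

23


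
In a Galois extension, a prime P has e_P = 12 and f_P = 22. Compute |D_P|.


|D_P| = e * f
= 12 * 22
= 264

264


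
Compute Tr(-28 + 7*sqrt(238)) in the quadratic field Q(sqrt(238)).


Tr(a + b*sqrt(d)) = (a + b*sqrt(d)) + (a - b*sqrt(d)) = 2a
= 2 * (-28)
= -56

-56


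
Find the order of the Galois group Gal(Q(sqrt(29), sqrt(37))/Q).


The 2 square roots of distinct primes are multiplicatively independent over Q,
so [K:Q] = 2^2 and Gal(K/Q) is isomorphic to (Z/2Z)^2.
|Gal| = 2^2 = 4

4


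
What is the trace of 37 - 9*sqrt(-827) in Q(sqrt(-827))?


Tr(a + b*sqrt(d)) = (a + b*sqrt(d)) + (a - b*sqrt(d)) = 2a
= 2 * (37)
= 74

74


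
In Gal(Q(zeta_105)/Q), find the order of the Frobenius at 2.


The Frobenius at p in Gal(Q(zeta_n)/Q) = (Z/nZ)* is the class of p, so its order is ord_105(2), the smallest k >= 1 with 2^k = 1 mod 105.
n = 105 = 3 * 5 * 7, phi(105) = 48; the order divides phi(n).
Divisors of 48: 1, 2, 3, 4, 6, 8, 12, 16, 24, 48
Repeated squaring mod 105: 2^1 = 2, 2^2 = 4, 2^4 = 16, 2^8 = 46, 2^16 = 16, 2^32 = 46
Test divisors in increasing order:
  k=1: 2^1 = 2 mod 105
  k=2: 2^2 = 4 mod 105
  k=3: 2^3 = 4 * 2 = 8 mod 105
  k=4: 2^4 = 16 mod 105
  k=6: 2^6 = 16 * 4 = 64 mod 105
  k=8: 2^8 = 46 mod 105
  k=12: 2^12 = 46 * 16 = 1 mod 105  <- first divisor giving 1
Order = 12

12


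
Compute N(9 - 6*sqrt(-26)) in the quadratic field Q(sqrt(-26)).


N(a + b*sqrt(d)) = a^2 - d*b^2
= (9)^2 - (-26)*(-6)^2
= 81 + 936
= 1017

1017


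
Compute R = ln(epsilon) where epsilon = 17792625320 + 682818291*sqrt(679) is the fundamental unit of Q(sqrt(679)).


epsilon = 17792625320 + 682818291*sqrt(679)
= 3.5585e+10
R = ln(3.5585e+10)
= 24.2952

24.2952


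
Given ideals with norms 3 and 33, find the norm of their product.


N(IJ) = N(I) * N(J)
= 3 * 33
= 99

99


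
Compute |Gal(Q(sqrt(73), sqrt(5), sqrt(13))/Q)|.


The 3 square roots of distinct primes are multiplicatively independent over Q,
so [K:Q] = 2^3 and Gal(K/Q) is isomorphic to (Z/2Z)^3.
|Gal| = 2^3 = 8

8


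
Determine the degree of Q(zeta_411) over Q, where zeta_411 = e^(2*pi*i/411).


The degree equals Euler's totient phi(411).
411 = 3 * 137
phi(411) = 272

272


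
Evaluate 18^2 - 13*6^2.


x^2 - d*y^2
= 18^2 - 13*6^2
= 324 - 468
= -144

-144


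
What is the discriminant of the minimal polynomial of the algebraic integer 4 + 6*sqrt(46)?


The element 4 + 6*sqrt(46) has minimal polynomial:
x^2 - 8*x - 1640
Discriminant = (-8)^2 - 4*(-1640)
= 64 + 6560
= 6624

6624


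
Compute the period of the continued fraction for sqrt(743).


Run the CF algorithm for sqrt(743).
a_0 = floor(sqrt(743)) = 27; set m_0=0, q_0=1.
Recurrence: m' = q*a - m,  q' = (d - m'^2)/q,  a' = floor((a_0 + m')/q').
  step 1: m=27, q=14, a=3
  step 2: m=15, q=37, a=1
  step 3: m=22, q=7, a=7
  step 4: m=27, q=2, a=27
  step 5: m=27, q=7, a=7
  step 6: m=22, q=37, a=1
  step 7: m=15, q=14, a=3
  step 8: m=27, q=1, a=54
a_8 = 2*a_0 = 54, so the period closes here.
sqrt(743) = [27; 3, 1, 7, 27, 7, 1, 3, 54]
Period length = 8

8


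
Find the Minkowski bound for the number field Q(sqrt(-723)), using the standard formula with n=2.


d = -723, d mod 4 = 1, so disc(K) = d = -723; |disc(K)| = 723
Imaginary quadratic field, so n = 2, s = r2 = 1, r1 = 0
M = (n!/n^n) * (4/pi)^s * sqrt(|disc(K)|) = (2!/2^2) * (4/pi)^1 * sqrt(723)
= 0.5 * 1.273240 * 26.888659
= 17.1179

17.1179


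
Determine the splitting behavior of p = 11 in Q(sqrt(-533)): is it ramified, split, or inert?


K = Q(sqrt(-533)). Since d mod 4 = 3, disc(K) = -2132.
Check p | disc: -2132 mod 11 = 2.
p does not divide disc. Compute Legendre symbol (d/p):
6^((11-1)/2) mod 11 = -1
(d/p) = -1, so p is inert: (p) stays prime with e=1, f=2, g=1.
Therefore p is inert.

inert


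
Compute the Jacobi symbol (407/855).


Compute (407/855) via quadratic reciprocity:
  reciprocity: (407/855) -> -(855/407)
  reduce: (41/407)
  reciprocity: (41/407) -> +(407/41)
  reduce: (38/41)
  pull out 2: (2/41) = +1  (since 41 mod 8 = 1)
  reciprocity: (19/41) -> +(41/19)
  reduce: (3/19)
  reciprocity: (3/19) -> -(19/3)
  reduce: (1/3)
  (1/3) = 1
Product of signs = 1

1


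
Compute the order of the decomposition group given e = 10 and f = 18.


|D_P| = e * f
= 10 * 18
= 180

180


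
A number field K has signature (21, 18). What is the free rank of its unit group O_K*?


By Dirichlet's unit theorem:
rank = r1 + r2 - 1
= 21 + 18 - 1
= 38

38


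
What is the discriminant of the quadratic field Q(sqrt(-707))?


For K = Q(sqrt(d)) with d squarefree: disc(K) = d if d = 1 mod 4, and disc(K) = 4d if d = 2 or 3 mod 4.
Here d = -707, and d mod 4 = 1.
d = 1 mod 4 (O_K = Z[(1+sqrt(d))/2]), so disc(K) = d = -707

-707


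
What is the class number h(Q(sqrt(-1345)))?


K = Q(sqrt(-1345)). d mod 4 = 3, so D = disc(K) = 4d = -5380
h(K) equals the number of primitive reduced positive-definite forms (a, b, c) = a*x^2 + b*x*y + c*y^2 with b^2 - 4ac = D,
where reduced means |b| <= a <= c, with b >= 0 whenever |b| = a or a = c, and primitive means gcd(a, b, c) = 1.
Reduced forces 3a^2 <= |D| = 5380, so 1 <= a <= 42; b must have the parity of D, and c = (b^2 - D)/(4a) must be an integer >= a.
Enumerate a = 1..42, b in [-a, a]:
  a=1: (1, 0, 1345)  [1]
  a=2: (2, 2, 673)  [1]
  a=3..4: none
  a=5: (5, 0, 269)  [1]
  a=6..9: none
  a=10: (10, 10, 137)  [1]
  a=11..16: none
  a=17: (17, -14, 82), (17, 14, 82)  [2]
  a=18: none
  a=19: (19, -4, 71), (19, 4, 71)  [2]
  a=20..22: none
  a=23: (23, -18, 62), (23, 18, 62)  [2]
  a=24..30: none
  a=31: (31, -18, 46), (31, 18, 46)  [2]
  a=32..33: none
  a=34: (34, -14, 41), (34, 14, 41)  [2]
  a=35..37: none
  a=38: (38, -34, 43), (38, 34, 43)  [2]
  a=39..42: none
Total reduced forms: 1 + 1 + 1 + 1 + 2 + 2 + 2 + 2 + 2 + 2 = 16
h = 16

16


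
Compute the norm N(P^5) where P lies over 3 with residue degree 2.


N(P^a) = p^(a*f)
= 3^(5*2)
= 3^10
= 59049

59049


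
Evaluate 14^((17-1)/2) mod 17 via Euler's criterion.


p = 17 is prime and the exponent is (p-1)/2 = 8, so by Euler's criterion 14^8 = (14/17) = +1 or -1 mod 17.
Compute by square-and-multiply:
  8 = 8 (binary 1000)
  Repeated squaring mod 17: 14^1 = 14, 14^2 = 9, 14^4 = 13, 14^8 = 16
  14^8 = 16 mod 17
Result 16 = p - 1 = -1 mod 17: 14 is a quadratic non-residue mod 17. As a residue in [0, p-1] the value is 16.
14^8 mod 17 = 16

16


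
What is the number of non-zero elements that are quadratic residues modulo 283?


For prime p, the number of non-zero quadratic residues is (p-1)/2.
= (283-1)/2
= 141

141


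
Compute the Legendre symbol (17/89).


p = 89 is prime, so compute (17/89) with the reciprocity algorithm (Jacobi-symbol steps: pull out 2s via (2/n), flip via reciprocity, reduce):
  reciprocity: (17/89) -> +(89/17)
  reduce: (4/17)
  pull out 2: (2/17) = +1  (since 17 mod 8 = 1)
  pull out 2: (2/17) = +1  (since 17 mod 8 = 1)
  (1/17) = 1
Product of signs = 1
(17/89) = 1

1


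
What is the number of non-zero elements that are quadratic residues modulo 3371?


For prime p, the number of non-zero quadratic residues is (p-1)/2.
= (3371-1)/2
= 1685

1685


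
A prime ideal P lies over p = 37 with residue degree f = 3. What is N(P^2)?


N(P^a) = p^(a*f)
= 37^(2*3)
= 37^6
= 2565726409

2565726409


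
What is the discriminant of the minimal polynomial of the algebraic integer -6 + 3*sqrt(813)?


The element -6 + 3*sqrt(813) has minimal polynomial:
x^2 + 12*x - 7281
Discriminant = (12)^2 - 4*(-7281)
= 144 + 29124
= 29268

29268


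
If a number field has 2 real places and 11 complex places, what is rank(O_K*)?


By Dirichlet's unit theorem:
rank = r1 + r2 - 1
= 2 + 11 - 1
= 12

12


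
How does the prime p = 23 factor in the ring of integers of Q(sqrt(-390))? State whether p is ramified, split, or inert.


K = Q(sqrt(-390)). Since d mod 4 = 2, disc(K) = -1560.
Check p | disc: -1560 mod 23 = 4.
p does not divide disc. Compute Legendre symbol (d/p):
1^((23-1)/2) mod 23 = 1
(d/p) = 1, so p splits: (p) = P*P' with e=1, f=1, g=2.
Therefore p is split.

split


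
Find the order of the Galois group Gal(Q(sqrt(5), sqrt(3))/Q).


The 2 square roots of distinct primes are multiplicatively independent over Q,
so [K:Q] = 2^2 and Gal(K/Q) is isomorphic to (Z/2Z)^2.
|Gal| = 2^2 = 4

4


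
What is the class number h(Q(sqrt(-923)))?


K = Q(sqrt(-923)). d mod 4 = 1, so D = disc(K) = d = -923
h(K) equals the number of primitive reduced positive-definite forms (a, b, c) = a*x^2 + b*x*y + c*y^2 with b^2 - 4ac = D,
where reduced means |b| <= a <= c, with b >= 0 whenever |b| = a or a = c, and primitive means gcd(a, b, c) = 1.
Reduced forces 3a^2 <= |D| = 923, so 1 <= a <= 17; b must have the parity of D, and c = (b^2 - D)/(4a) must be an integer >= a.
Enumerate a = 1..17, b in [-a, a]:
  a=1: (1, 1, 231)  [1]
  a=2: none
  a=3: (3, -1, 77), (3, 1, 77)  [2]
  a=4..6: none
  a=7: (7, -1, 33), (7, 1, 33)  [2]
  a=8: none
  a=9: (9, -7, 27), (9, 7, 27)  [2]
  a=10: none
  a=11: (11, -1, 21), (11, 1, 21)  [2]
  a=12: none
  a=13: (13, 13, 21)  [1]
  a=14..17: none
Total reduced forms: 1 + 2 + 2 + 2 + 2 + 1 = 10
h = 10

10


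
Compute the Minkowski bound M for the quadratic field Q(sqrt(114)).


d = 114, d mod 4 = 2, so disc(K) = 4d = 456; |disc(K)| = 456
Real quadratic field, so n = 2, s = r2 = 0, r1 = 2
M = (n!/n^n) * (4/pi)^s * sqrt(|disc(K)|) = (2!/2^2) * (4/pi)^0 * sqrt(456)
= 0.5 * 1.000000 * 21.354157
= 10.6771

10.6771


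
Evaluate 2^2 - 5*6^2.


x^2 - d*y^2
= 2^2 - 5*6^2
= 4 - 180
= -176

-176


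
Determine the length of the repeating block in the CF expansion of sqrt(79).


Run the CF algorithm for sqrt(79).
a_0 = floor(sqrt(79)) = 8; set m_0=0, q_0=1.
Recurrence: m' = q*a - m,  q' = (d - m'^2)/q,  a' = floor((a_0 + m')/q').
  step 1: m=8, q=15, a=1
  step 2: m=7, q=2, a=7
  step 3: m=7, q=15, a=1
  step 4: m=8, q=1, a=16
a_4 = 2*a_0 = 16, so the period closes here.
sqrt(79) = [8; 1, 7, 1, 16]
Period length = 4

4


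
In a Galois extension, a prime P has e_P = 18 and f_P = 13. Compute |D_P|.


|D_P| = e * f
= 18 * 13
= 234

234


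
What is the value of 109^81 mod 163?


p = 163 is prime and the exponent is (p-1)/2 = 81, so by Euler's criterion 109^81 = (109/163) = +1 or -1 mod 163.
Compute by square-and-multiply:
  81 = 64 + 16 + 1 (binary 1010001)
  Repeated squaring mod 163: 109^1 = 109, 109^2 = 145, 109^4 = 161, 109^8 = 4, 109^16 = 16, 109^32 = 93, 109^64 = 10
  109^81 = 109^64 * 109^16 * 109^1 = 10 * 16 * 109 mod 163
    10 * 16 = 160 = 160 mod 163
    160 * 109 = 17440 = 162 mod 163
  109^81 = 162 mod 163
Result 162 = p - 1 = -1 mod 163: 109 is a quadratic non-residue mod 163. As a residue in [0, p-1] the value is 162.
109^81 mod 163 = 162

162


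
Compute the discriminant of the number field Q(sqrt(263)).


For K = Q(sqrt(d)) with d squarefree: disc(K) = d if d = 1 mod 4, and disc(K) = 4d if d = 2 or 3 mod 4.
Here d = 263, and d mod 4 = 3.
d = 3 mod 4, not 1 (O_K = Z[sqrt(d)]), so disc(K) = 4d = 4 * (263) = 1052

1052


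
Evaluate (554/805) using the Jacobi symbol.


Compute (554/805) via quadratic reciprocity:
  pull out 2: (2/805) = -1  (since 805 mod 8 = 5)
  reciprocity: (277/805) -> +(805/277)
  reduce: (251/277)
  reciprocity: (251/277) -> +(277/251)
  reduce: (26/251)
  pull out 2: (2/251) = -1  (since 251 mod 8 = 3)
  reciprocity: (13/251) -> +(251/13)
  reduce: (4/13)
  pull out 2: (2/13) = -1  (since 13 mod 8 = 5)
  pull out 2: (2/13) = -1  (since 13 mod 8 = 5)
  (1/13) = 1
Product of signs = 1

1


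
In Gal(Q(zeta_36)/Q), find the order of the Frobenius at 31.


The Frobenius at p in Gal(Q(zeta_n)/Q) = (Z/nZ)* is the class of p, so its order is ord_36(31), the smallest k >= 1 with 31^k = 1 mod 36.
n = 36 = 2^2 * 3^2, phi(36) = 12; the order divides phi(n).
Divisors of 12: 1, 2, 3, 4, 6, 12
Repeated squaring mod 36: 31^1 = 31, 31^2 = 25, 31^4 = 13, 31^8 = 25
Test divisors in increasing order:
  k=1: 31^1 = 31 mod 36
  k=2: 31^2 = 25 mod 36
  k=3: 31^3 = 25 * 31 = 19 mod 36
  k=4: 31^4 = 13 mod 36
  k=6: 31^6 = 13 * 25 = 1 mod 36  <- first divisor giving 1
Order = 6

6


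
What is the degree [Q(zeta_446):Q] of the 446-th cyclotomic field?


The degree equals Euler's totient phi(446).
446 = 2 * 223
phi(446) = 222

222


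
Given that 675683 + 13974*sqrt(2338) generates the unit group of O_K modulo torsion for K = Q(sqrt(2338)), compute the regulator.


epsilon = 675683 + 13974*sqrt(2338)
= 1.3514e+06
R = ln(1.3514e+06)
= 14.1166

14.1166


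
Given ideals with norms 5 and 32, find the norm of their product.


N(IJ) = N(I) * N(J)
= 5 * 32
= 160

160


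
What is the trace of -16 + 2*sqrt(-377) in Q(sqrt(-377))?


Tr(a + b*sqrt(d)) = (a + b*sqrt(d)) + (a - b*sqrt(d)) = 2a
= 2 * (-16)
= -32

-32


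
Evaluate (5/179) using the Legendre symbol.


p = 179 is prime, so compute (5/179) with the reciprocity algorithm (Jacobi-symbol steps: pull out 2s via (2/n), flip via reciprocity, reduce):
  reciprocity: (5/179) -> +(179/5)
  reduce: (4/5)
  pull out 2: (2/5) = -1  (since 5 mod 8 = 5)
  pull out 2: (2/5) = -1  (since 5 mod 8 = 5)
  (1/5) = 1
Product of signs = 1
(5/179) = 1

1


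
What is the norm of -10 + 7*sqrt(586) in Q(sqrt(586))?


N(a + b*sqrt(d)) = a^2 - d*b^2
= (-10)^2 - (586)*(7)^2
= 100 - 28714
= -28614

-28614


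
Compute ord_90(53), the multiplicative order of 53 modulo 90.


We want ord_90(53), the smallest k >= 1 with 53^k = 1 mod 90.
n = 90 = 2 * 3^2 * 5, phi(90) = 24; the order divides phi(n).
Divisors of 24: 1, 2, 3, 4, 6, 8, 12, 24
Repeated squaring mod 90: 53^1 = 53, 53^2 = 19, 53^4 = 1, 53^8 = 1, 53^16 = 1
Test divisors in increasing order:
  k=1: 53^1 = 53 mod 90
  k=2: 53^2 = 19 mod 90
  k=3: 53^3 = 19 * 53 = 17 mod 90
  k=4: 53^4 = 1 mod 90  <- first divisor giving 1
Order = 4

4


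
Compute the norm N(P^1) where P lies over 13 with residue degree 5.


N(P^a) = p^(a*f)
= 13^(1*5)
= 13^5
= 371293

371293


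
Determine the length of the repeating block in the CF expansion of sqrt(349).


Run the CF algorithm for sqrt(349).
a_0 = floor(sqrt(349)) = 18; set m_0=0, q_0=1.
Recurrence: m' = q*a - m,  q' = (d - m'^2)/q,  a' = floor((a_0 + m')/q').
  step 1: m=18, q=25, a=1
  step 2: m=7, q=12, a=2
  step 3: m=17, q=5, a=7
  step 4: m=18, q=5, a=7
  step 5: m=17, q=12, a=2
  step 6: m=7, q=25, a=1
  step 7: m=18, q=1, a=36
a_7 = 2*a_0 = 36, so the period closes here.
sqrt(349) = [18; 1, 2, 7, 7, 2, 1, 36]
Period length = 7

7


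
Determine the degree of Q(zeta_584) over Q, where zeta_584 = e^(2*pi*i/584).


The degree equals Euler's totient phi(584).
584 = 2^3 * 73
phi(584) = 288

288


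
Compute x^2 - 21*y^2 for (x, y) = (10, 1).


x^2 - d*y^2
= 10^2 - 21*1^2
= 100 - 21
= 79

79


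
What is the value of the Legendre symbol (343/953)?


p = 953 is prime, so compute (343/953) with the reciprocity algorithm (Jacobi-symbol steps: pull out 2s via (2/n), flip via reciprocity, reduce):
  reciprocity: (343/953) -> +(953/343)
  reduce: (267/343)
  reciprocity: (267/343) -> -(343/267)
  reduce: (76/267)
  pull out 2: (2/267) = -1  (since 267 mod 8 = 3)
  pull out 2: (2/267) = -1  (since 267 mod 8 = 3)
  reciprocity: (19/267) -> -(267/19)
  reduce: (1/19)
  (1/19) = 1
Product of signs = 1
(343/953) = 1

1


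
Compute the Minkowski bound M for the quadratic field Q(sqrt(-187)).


d = -187, d mod 4 = 1, so disc(K) = d = -187; |disc(K)| = 187
Imaginary quadratic field, so n = 2, s = r2 = 1, r1 = 0
M = (n!/n^n) * (4/pi)^s * sqrt(|disc(K)|) = (2!/2^2) * (4/pi)^1 * sqrt(187)
= 0.5 * 1.273240 * 13.674794
= 8.7056

8.7056


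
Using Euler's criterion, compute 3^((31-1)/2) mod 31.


p = 31 is prime and the exponent is (p-1)/2 = 15, so by Euler's criterion 3^15 = (3/31) = +1 or -1 mod 31.
Compute by square-and-multiply:
  15 = 8 + 4 + 2 + 1 (binary 1111)
  Repeated squaring mod 31: 3^1 = 3, 3^2 = 9, 3^4 = 19, 3^8 = 20
  3^15 = 3^8 * 3^4 * 3^2 * 3^1 = 20 * 19 * 9 * 3 mod 31
    20 * 19 = 380 = 8 mod 31
    8 * 9 = 72 = 10 mod 31
    10 * 3 = 30 = 30 mod 31
  3^15 = 30 mod 31
Result 30 = p - 1 = -1 mod 31: 3 is a quadratic non-residue mod 31. As a residue in [0, p-1] the value is 30.
3^15 mod 31 = 30

30


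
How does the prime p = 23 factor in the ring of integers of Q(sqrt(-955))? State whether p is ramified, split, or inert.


K = Q(sqrt(-955)). Since d mod 4 = 1, disc(K) = -955.
Check p | disc: -955 mod 23 = 11.
p does not divide disc. Compute Legendre symbol (d/p):
11^((23-1)/2) mod 23 = -1
(d/p) = -1, so p is inert: (p) stays prime with e=1, f=2, g=1.
Therefore p is inert.

inert


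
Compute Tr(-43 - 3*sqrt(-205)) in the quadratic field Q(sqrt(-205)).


Tr(a + b*sqrt(d)) = (a + b*sqrt(d)) + (a - b*sqrt(d)) = 2a
= 2 * (-43)
= -86

-86


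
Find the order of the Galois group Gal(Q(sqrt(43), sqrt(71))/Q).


The 2 square roots of distinct primes are multiplicatively independent over Q,
so [K:Q] = 2^2 and Gal(K/Q) is isomorphic to (Z/2Z)^2.
|Gal| = 2^2 = 4

4


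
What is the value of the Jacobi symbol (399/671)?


Compute (399/671) via quadratic reciprocity:
  reciprocity: (399/671) -> -(671/399)
  reduce: (272/399)
  pull out 2: (2/399) = +1  (since 399 mod 8 = 7)
  pull out 2: (2/399) = +1  (since 399 mod 8 = 7)
  pull out 2: (2/399) = +1  (since 399 mod 8 = 7)
  pull out 2: (2/399) = +1  (since 399 mod 8 = 7)
  reciprocity: (17/399) -> +(399/17)
  reduce: (8/17)
  pull out 2: (2/17) = +1  (since 17 mod 8 = 1)
  pull out 2: (2/17) = +1  (since 17 mod 8 = 1)
  pull out 2: (2/17) = +1  (since 17 mod 8 = 1)
  (1/17) = 1
Product of signs = -1

-1


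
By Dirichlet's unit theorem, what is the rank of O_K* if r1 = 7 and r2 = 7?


By Dirichlet's unit theorem:
rank = r1 + r2 - 1
= 7 + 7 - 1
= 13

13


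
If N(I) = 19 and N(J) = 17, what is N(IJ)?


N(IJ) = N(I) * N(J)
= 19 * 17
= 323

323


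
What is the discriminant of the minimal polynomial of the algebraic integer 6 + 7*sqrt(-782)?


The element 6 + 7*sqrt(-782) has minimal polynomial:
x^2 - 12*x + 38354
Discriminant = (-12)^2 - 4*(38354)
= 144 - 153416
= -153272

-153272


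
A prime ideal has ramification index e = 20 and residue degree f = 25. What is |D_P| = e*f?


|D_P| = e * f
= 20 * 25
= 500

500


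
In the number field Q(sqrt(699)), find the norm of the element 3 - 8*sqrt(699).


N(a + b*sqrt(d)) = a^2 - d*b^2
= (3)^2 - (699)*(-8)^2
= 9 - 44736
= -44727

-44727


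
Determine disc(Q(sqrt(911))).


For K = Q(sqrt(d)) with d squarefree: disc(K) = d if d = 1 mod 4, and disc(K) = 4d if d = 2 or 3 mod 4.
Here d = 911, and d mod 4 = 3.
d = 3 mod 4, not 1 (O_K = Z[sqrt(d)]), so disc(K) = 4d = 4 * (911) = 3644

3644


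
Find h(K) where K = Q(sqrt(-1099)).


K = Q(sqrt(-1099)). d mod 4 = 1, so D = disc(K) = d = -1099
h(K) equals the number of primitive reduced positive-definite forms (a, b, c) = a*x^2 + b*x*y + c*y^2 with b^2 - 4ac = D,
where reduced means |b| <= a <= c, with b >= 0 whenever |b| = a or a = c, and primitive means gcd(a, b, c) = 1.
Reduced forces 3a^2 <= |D| = 1099, so 1 <= a <= 19; b must have the parity of D, and c = (b^2 - D)/(4a) must be an integer >= a.
Enumerate a = 1..19, b in [-a, a]:
  a=1: (1, 1, 275)  [1]
  a=2..4: none
  a=5: (5, -1, 55), (5, 1, 55)  [2]
  a=6: none
  a=7: (7, 7, 41)  [1]
  a=8..10: none
  a=11: (11, -1, 25), (11, 1, 25)  [2]
  a=12..19: none
Total reduced forms: 1 + 2 + 1 + 2 = 6
h = 6

6


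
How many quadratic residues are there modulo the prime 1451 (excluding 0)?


For prime p, the number of non-zero quadratic residues is (p-1)/2.
= (1451-1)/2
= 725

725


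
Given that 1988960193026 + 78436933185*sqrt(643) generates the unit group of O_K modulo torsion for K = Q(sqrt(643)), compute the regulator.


epsilon = 1988960193026 + 78436933185*sqrt(643)
= 3.9779e+12
R = ln(3.9779e+12)
= 29.0118

29.0118


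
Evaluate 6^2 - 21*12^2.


x^2 - d*y^2
= 6^2 - 21*12^2
= 36 - 3024
= -2988

-2988


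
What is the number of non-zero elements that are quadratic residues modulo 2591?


For prime p, the number of non-zero quadratic residues is (p-1)/2.
= (2591-1)/2
= 1295

1295


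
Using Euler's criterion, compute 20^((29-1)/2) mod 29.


p = 29 is prime and the exponent is (p-1)/2 = 14, so by Euler's criterion 20^14 = (20/29) = +1 or -1 mod 29.
Compute by square-and-multiply:
  14 = 8 + 4 + 2 (binary 1110)
  Repeated squaring mod 29: 20^1 = 20, 20^2 = 23, 20^4 = 7, 20^8 = 20
  20^14 = 20^8 * 20^4 * 20^2 = 20 * 7 * 23 mod 29
    20 * 7 = 140 = 24 mod 29
    24 * 23 = 552 = 1 mod 29
  20^14 = 1 mod 29
Result 1: 20 is a quadratic residue mod 29.
20^14 mod 29 = 1

1


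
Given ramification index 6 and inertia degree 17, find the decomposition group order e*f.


|D_P| = e * f
= 6 * 17
= 102

102


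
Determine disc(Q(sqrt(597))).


For K = Q(sqrt(d)) with d squarefree: disc(K) = d if d = 1 mod 4, and disc(K) = 4d if d = 2 or 3 mod 4.
Here d = 597, and d mod 4 = 1.
d = 1 mod 4 (O_K = Z[(1+sqrt(d))/2]), so disc(K) = d = 597

597


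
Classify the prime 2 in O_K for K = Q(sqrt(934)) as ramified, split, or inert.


K = Q(sqrt(934)). Since d mod 4 = 2, disc(K) = 3736.
Check p | disc: 3736 mod 2 = 0.
p divides disc, so p ramifies: (p) = P^2 with e=2, f=1, g=1.
Therefore p is ramified.

ramified


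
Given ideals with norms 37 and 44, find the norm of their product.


N(IJ) = N(I) * N(J)
= 37 * 44
= 1628

1628


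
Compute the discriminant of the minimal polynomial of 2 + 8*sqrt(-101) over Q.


The element 2 + 8*sqrt(-101) has minimal polynomial:
x^2 - 4*x + 6468
Discriminant = (-4)^2 - 4*(6468)
= 16 - 25872
= -25856

-25856


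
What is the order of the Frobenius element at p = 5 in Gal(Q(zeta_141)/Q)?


The Frobenius at p in Gal(Q(zeta_n)/Q) = (Z/nZ)* is the class of p, so its order is ord_141(5), the smallest k >= 1 with 5^k = 1 mod 141.
n = 141 = 3 * 47, phi(141) = 92; the order divides phi(n).
Divisors of 92: 1, 2, 4, 23, 46, 92
Repeated squaring mod 141: 5^1 = 5, 5^2 = 25, 5^4 = 61, 5^8 = 55, 5^16 = 64, 5^32 = 7, 5^64 = 49
Test divisors in increasing order:
  k=1: 5^1 = 5 mod 141
  k=2: 5^2 = 25 mod 141
  k=4: 5^4 = 61 mod 141
  k=23: 5^23 = 64 * 61 * 25 * 5 = 140 mod 141
  k=46: 5^46 = 7 * 55 * 61 * 25 = 1 mod 141  <- first divisor giving 1
Order = 46

46


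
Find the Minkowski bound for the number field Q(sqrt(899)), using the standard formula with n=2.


d = 899, d mod 4 = 3, so disc(K) = 4d = 3596; |disc(K)| = 3596
Real quadratic field, so n = 2, s = r2 = 0, r1 = 2
M = (n!/n^n) * (4/pi)^s * sqrt(|disc(K)|) = (2!/2^2) * (4/pi)^0 * sqrt(3596)
= 0.5 * 1.000000 * 59.966657
= 29.9833

29.9833


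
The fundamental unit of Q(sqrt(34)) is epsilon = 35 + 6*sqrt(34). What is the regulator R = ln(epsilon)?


epsilon = 35 + 6*sqrt(34)
= 69.9857
R = ln(69.9857)
= 4.2483

4.2483


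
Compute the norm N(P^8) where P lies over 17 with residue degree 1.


N(P^a) = p^(a*f)
= 17^(8*1)
= 17^8
= 6975757441

6975757441


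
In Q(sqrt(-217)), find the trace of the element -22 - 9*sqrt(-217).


Tr(a + b*sqrt(d)) = (a + b*sqrt(d)) + (a - b*sqrt(d)) = 2a
= 2 * (-22)
= -44

-44


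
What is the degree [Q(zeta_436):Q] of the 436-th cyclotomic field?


The degree equals Euler's totient phi(436).
436 = 2^2 * 109
phi(436) = 216

216


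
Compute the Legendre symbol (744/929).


p = 929 is prime, so compute (744/929) with the reciprocity algorithm (Jacobi-symbol steps: pull out 2s via (2/n), flip via reciprocity, reduce):
  pull out 2: (2/929) = +1  (since 929 mod 8 = 1)
  pull out 2: (2/929) = +1  (since 929 mod 8 = 1)
  pull out 2: (2/929) = +1  (since 929 mod 8 = 1)
  reciprocity: (93/929) -> +(929/93)
  reduce: (92/93)
  pull out 2: (2/93) = -1  (since 93 mod 8 = 5)
  pull out 2: (2/93) = -1  (since 93 mod 8 = 5)
  reciprocity: (23/93) -> +(93/23)
  reduce: (1/23)
  (1/23) = 1
Product of signs = 1
(744/929) = 1

1


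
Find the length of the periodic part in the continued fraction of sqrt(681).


Run the CF algorithm for sqrt(681).
a_0 = floor(sqrt(681)) = 26; set m_0=0, q_0=1.
Recurrence: m' = q*a - m,  q' = (d - m'^2)/q,  a' = floor((a_0 + m')/q').
  step 1: m=26, q=5, a=10
  step 2: m=24, q=21, a=2
  step 3: m=18, q=17, a=2
  step 4: m=16, q=25, a=1
  step 5: m=9, q=24, a=1
  step 6: m=15, q=19, a=2
  step 7: m=23, q=8, a=6
  step 8: m=25, q=7, a=7
  step 9: m=24, q=15, a=3
  step 10: m=21, q=16, a=2
  step 11: m=11, q=35, a=1
  step 12: m=24, q=3, a=16
  step 13: m=24, q=35, a=1
  step 14: m=11, q=16, a=2
  step 15: m=21, q=15, a=3
  step 16: m=24, q=7, a=7
  step 17: m=25, q=8, a=6
  step 18: m=23, q=19, a=2
  step 19: m=15, q=24, a=1
  step 20: m=9, q=25, a=1
  step 21: m=16, q=17, a=2
  step 22: m=18, q=21, a=2
  step 23: m=24, q=5, a=10
  step 24: m=26, q=1, a=52
a_24 = 2*a_0 = 52, so the period closes here.
sqrt(681) = [26; 10, 2, 2, 1, 1, 2, 6, 7, 3, 2, 1, 16, 1, 2, 3, 7, 6, 2, 1, 1, 2, 2, 10, 52]
Period length = 24

24


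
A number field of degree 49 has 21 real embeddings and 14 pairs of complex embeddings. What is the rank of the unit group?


By Dirichlet's unit theorem:
rank = r1 + r2 - 1
= 21 + 14 - 1
= 34

34


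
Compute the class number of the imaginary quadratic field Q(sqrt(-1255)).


K = Q(sqrt(-1255)). d mod 4 = 1, so D = disc(K) = d = -1255
h(K) equals the number of primitive reduced positive-definite forms (a, b, c) = a*x^2 + b*x*y + c*y^2 with b^2 - 4ac = D,
where reduced means |b| <= a <= c, with b >= 0 whenever |b| = a or a = c, and primitive means gcd(a, b, c) = 1.
Reduced forces 3a^2 <= |D| = 1255, so 1 <= a <= 20; b must have the parity of D, and c = (b^2 - D)/(4a) must be an integer >= a.
Enumerate a = 1..20, b in [-a, a]:
  a=1: (1, 1, 314)  [1]
  a=2: (2, -1, 157), (2, 1, 157)  [2]
  a=3: none
  a=4: (4, -3, 79), (4, 3, 79)  [2]
  a=5: (5, 5, 64)  [1]
  a=6..7: none
  a=8: (8, -5, 40), (8, 5, 40)  [2]
  a=9: none
  a=10: (10, -5, 32), (10, 5, 32)  [2]
  a=11..15: none
  a=16: (16, -5, 20), (16, 5, 20)  [2]
  a=17..20: none
Total reduced forms: 1 + 2 + 2 + 1 + 2 + 2 + 2 = 12
h = 12

12


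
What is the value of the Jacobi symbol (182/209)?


Compute (182/209) via quadratic reciprocity:
  pull out 2: (2/209) = +1  (since 209 mod 8 = 1)
  reciprocity: (91/209) -> +(209/91)
  reduce: (27/91)
  reciprocity: (27/91) -> -(91/27)
  reduce: (10/27)
  pull out 2: (2/27) = -1  (since 27 mod 8 = 3)
  reciprocity: (5/27) -> +(27/5)
  reduce: (2/5)
  pull out 2: (2/5) = -1  (since 5 mod 8 = 5)
  (1/5) = 1
Product of signs = -1

-1


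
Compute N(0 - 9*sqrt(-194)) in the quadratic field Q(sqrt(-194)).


N(a + b*sqrt(d)) = a^2 - d*b^2
= (0)^2 - (-194)*(-9)^2
= 0 + 15714
= 15714

15714


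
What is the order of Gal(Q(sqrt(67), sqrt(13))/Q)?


The 2 square roots of distinct primes are multiplicatively independent over Q,
so [K:Q] = 2^2 and Gal(K/Q) is isomorphic to (Z/2Z)^2.
|Gal| = 2^2 = 4

4


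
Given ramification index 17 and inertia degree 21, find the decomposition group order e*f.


|D_P| = e * f
= 17 * 21
= 357

357


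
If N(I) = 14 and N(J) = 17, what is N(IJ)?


N(IJ) = N(I) * N(J)
= 14 * 17
= 238

238


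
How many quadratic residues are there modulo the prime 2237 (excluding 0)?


For prime p, the number of non-zero quadratic residues is (p-1)/2.
= (2237-1)/2
= 1118

1118


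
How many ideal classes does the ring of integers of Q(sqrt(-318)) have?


K = Q(sqrt(-318)). d mod 4 = 2, so D = disc(K) = 4d = -1272
h(K) equals the number of primitive reduced positive-definite forms (a, b, c) = a*x^2 + b*x*y + c*y^2 with b^2 - 4ac = D,
where reduced means |b| <= a <= c, with b >= 0 whenever |b| = a or a = c, and primitive means gcd(a, b, c) = 1.
Reduced forces 3a^2 <= |D| = 1272, so 1 <= a <= 20; b must have the parity of D, and c = (b^2 - D)/(4a) must be an integer >= a.
Enumerate a = 1..20, b in [-a, a]:
  a=1: (1, 0, 318)  [1]
  a=2: (2, 0, 159)  [1]
  a=3: (3, 0, 106)  [1]
  a=4..5: none
  a=6: (6, 0, 53)  [1]
  a=7: (7, -4, 46), (7, 4, 46)  [2]
  a=8..10: none
  a=11: (11, -2, 29), (11, 2, 29)  [2]
  a=12..13: none
  a=14: (14, -4, 23), (14, 4, 23)  [2]
  a=15..18: none
  a=19: (19, -18, 21), (19, 18, 21)  [2]
  a=20: none
Total reduced forms: 1 + 1 + 1 + 1 + 2 + 2 + 2 + 2 = 12
h = 12

12


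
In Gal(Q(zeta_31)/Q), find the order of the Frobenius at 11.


The Frobenius at p in Gal(Q(zeta_n)/Q) = (Z/nZ)* is the class of p, so its order is ord_31(11), the smallest k >= 1 with 11^k = 1 mod 31.
n = 31 = 31, phi(31) = 30; the order divides phi(n).
Divisors of 30: 1, 2, 3, 5, 6, 10, 15, 30
Repeated squaring mod 31: 11^1 = 11, 11^2 = 28, 11^4 = 9, 11^8 = 19, 11^16 = 20
Test divisors in increasing order:
  k=1: 11^1 = 11 mod 31
  k=2: 11^2 = 28 mod 31
  k=3: 11^3 = 28 * 11 = 29 mod 31
  k=5: 11^5 = 9 * 11 = 6 mod 31
  k=6: 11^6 = 9 * 28 = 4 mod 31
  k=10: 11^10 = 19 * 28 = 5 mod 31
  k=15: 11^15 = 19 * 9 * 28 * 11 = 30 mod 31
  k=30: 11^30 = 20 * 19 * 9 * 28 = 1 mod 31  <- first divisor giving 1
Order = 30

30


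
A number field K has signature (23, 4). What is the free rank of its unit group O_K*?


By Dirichlet's unit theorem:
rank = r1 + r2 - 1
= 23 + 4 - 1
= 26

26


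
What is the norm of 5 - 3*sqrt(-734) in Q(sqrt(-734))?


N(a + b*sqrt(d)) = a^2 - d*b^2
= (5)^2 - (-734)*(-3)^2
= 25 + 6606
= 6631

6631


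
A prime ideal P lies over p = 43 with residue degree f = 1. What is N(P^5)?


N(P^a) = p^(a*f)
= 43^(5*1)
= 43^5
= 147008443

147008443


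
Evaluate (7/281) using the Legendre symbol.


p = 281 is prime, so compute (7/281) with the reciprocity algorithm (Jacobi-symbol steps: pull out 2s via (2/n), flip via reciprocity, reduce):
  reciprocity: (7/281) -> +(281/7)
  reduce: (1/7)
  (1/7) = 1
Product of signs = 1
(7/281) = 1

1


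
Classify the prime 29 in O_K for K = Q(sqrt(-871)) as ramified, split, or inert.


K = Q(sqrt(-871)). Since d mod 4 = 1, disc(K) = -871.
Check p | disc: -871 mod 29 = 28.
p does not divide disc. Compute Legendre symbol (d/p):
28^((29-1)/2) mod 29 = 1
(d/p) = 1, so p splits: (p) = P*P' with e=1, f=1, g=2.
Therefore p is split.

split


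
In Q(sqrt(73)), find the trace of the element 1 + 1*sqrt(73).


Tr(a + b*sqrt(d)) = (a + b*sqrt(d)) + (a - b*sqrt(d)) = 2a
= 2 * (1)
= 2

2


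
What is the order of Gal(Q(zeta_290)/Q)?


|Gal(Q(zeta_290)/Q)| = phi(290)
= 112

112


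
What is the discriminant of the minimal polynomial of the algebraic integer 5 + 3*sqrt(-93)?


The element 5 + 3*sqrt(-93) has minimal polynomial:
x^2 - 10*x + 862
Discriminant = (-10)^2 - 4*(862)
= 100 - 3448
= -3348

-3348


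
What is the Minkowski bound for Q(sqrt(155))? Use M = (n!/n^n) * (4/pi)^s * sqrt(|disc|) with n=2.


d = 155, d mod 4 = 3, so disc(K) = 4d = 620; |disc(K)| = 620
Real quadratic field, so n = 2, s = r2 = 0, r1 = 2
M = (n!/n^n) * (4/pi)^s * sqrt(|disc(K)|) = (2!/2^2) * (4/pi)^0 * sqrt(620)
= 0.5 * 1.000000 * 24.899799
= 12.4499

12.4499


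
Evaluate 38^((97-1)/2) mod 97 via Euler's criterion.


p = 97 is prime and the exponent is (p-1)/2 = 48, so by Euler's criterion 38^48 = (38/97) = +1 or -1 mod 97.
Compute by square-and-multiply:
  48 = 32 + 16 (binary 110000)
  Repeated squaring mod 97: 38^1 = 38, 38^2 = 86, 38^4 = 24, 38^8 = 91, 38^16 = 36, 38^32 = 35
  38^48 = 38^32 * 38^16 = 35 * 36 mod 97
    35 * 36 = 1260 = 96 mod 97
  38^48 = 96 mod 97
Result 96 = p - 1 = -1 mod 97: 38 is a quadratic non-residue mod 97. As a residue in [0, p-1] the value is 96.
38^48 mod 97 = 96

96


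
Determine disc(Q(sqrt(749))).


For K = Q(sqrt(d)) with d squarefree: disc(K) = d if d = 1 mod 4, and disc(K) = 4d if d = 2 or 3 mod 4.
Here d = 749, and d mod 4 = 1.
d = 1 mod 4 (O_K = Z[(1+sqrt(d))/2]), so disc(K) = d = 749

749


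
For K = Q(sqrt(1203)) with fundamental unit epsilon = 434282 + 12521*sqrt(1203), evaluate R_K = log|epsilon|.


epsilon = 434282 + 12521*sqrt(1203)
= 868564.0000
R = ln(868564.0000)
= 13.6746

13.6746


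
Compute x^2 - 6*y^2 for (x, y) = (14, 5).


x^2 - d*y^2
= 14^2 - 6*5^2
= 196 - 150
= 46

46


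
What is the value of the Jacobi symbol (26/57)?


Compute (26/57) via quadratic reciprocity:
  pull out 2: (2/57) = +1  (since 57 mod 8 = 1)
  reciprocity: (13/57) -> +(57/13)
  reduce: (5/13)
  reciprocity: (5/13) -> +(13/5)
  reduce: (3/5)
  reciprocity: (3/5) -> +(5/3)
  reduce: (2/3)
  pull out 2: (2/3) = -1  (since 3 mod 8 = 3)
  (1/3) = 1
Product of signs = -1

-1


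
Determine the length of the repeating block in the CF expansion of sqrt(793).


Run the CF algorithm for sqrt(793).
a_0 = floor(sqrt(793)) = 28; set m_0=0, q_0=1.
Recurrence: m' = q*a - m,  q' = (d - m'^2)/q,  a' = floor((a_0 + m')/q').
  step 1: m=28, q=9, a=6
  step 2: m=26, q=13, a=4
  step 3: m=26, q=9, a=6
  step 4: m=28, q=1, a=56
a_4 = 2*a_0 = 56, so the period closes here.
sqrt(793) = [28; 6, 4, 6, 56]
Period length = 4

4


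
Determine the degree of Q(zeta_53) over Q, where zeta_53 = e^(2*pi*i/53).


The degree equals Euler's totient phi(53).
53 = 53
phi(53) = 52

52


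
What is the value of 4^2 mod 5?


p = 5 is prime and the exponent is (p-1)/2 = 2, so by Euler's criterion 4^2 = (4/5) = +1 or -1 mod 5.
Compute by square-and-multiply:
  2 = 2 (binary 10)
  Repeated squaring mod 5: 4^1 = 4, 4^2 = 1
  4^2 = 1 mod 5
Result 1: 4 is a quadratic residue mod 5.
4^2 mod 5 = 1

1


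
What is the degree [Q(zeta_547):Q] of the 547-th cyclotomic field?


The degree equals Euler's totient phi(547).
547 = 547
phi(547) = 546

546


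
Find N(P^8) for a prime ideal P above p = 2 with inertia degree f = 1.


N(P^a) = p^(a*f)
= 2^(8*1)
= 2^8
= 256

256


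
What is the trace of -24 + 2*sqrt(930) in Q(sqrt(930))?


Tr(a + b*sqrt(d)) = (a + b*sqrt(d)) + (a - b*sqrt(d)) = 2a
= 2 * (-24)
= -48

-48


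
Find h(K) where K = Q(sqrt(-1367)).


K = Q(sqrt(-1367)). d mod 4 = 1, so D = disc(K) = d = -1367
h(K) equals the number of primitive reduced positive-definite forms (a, b, c) = a*x^2 + b*x*y + c*y^2 with b^2 - 4ac = D,
where reduced means |b| <= a <= c, with b >= 0 whenever |b| = a or a = c, and primitive means gcd(a, b, c) = 1.
Reduced forces 3a^2 <= |D| = 1367, so 1 <= a <= 21; b must have the parity of D, and c = (b^2 - D)/(4a) must be an integer >= a.
Enumerate a = 1..21, b in [-a, a]:
  a=1: (1, 1, 342)  [1]
  a=2: (2, -1, 171), (2, 1, 171)  [2]
  a=3: (3, -1, 114), (3, 1, 114)  [2]
  a=4: (4, -3, 86), (4, 3, 86)  [2]
  a=5: none
  a=6: (6, -5, 58), (6, -1, 57), (6, 1, 57), (6, 5, 58)  [4]
  a=7: none
  a=8: (8, -3, 43), (8, 3, 43)  [2]
  a=9: (9, -1, 38), (9, 1, 38)  [2]
  a=10..11: none
  a=12: (12, -11, 31), (12, -5, 29), (12, 5, 29), (12, 11, 31)  [4]
  a=13..15: none
  a=16: (16, -13, 24), (16, 13, 24)  [2]
  a=17: none
  a=18: (18, -17, 23), (18, -1, 19), (18, 1, 19), (18, 17, 23)  [4]
  a=19..21: none
Total reduced forms: 1 + 2 + 2 + 2 + 4 + 2 + 2 + 4 + 2 + 4 = 25
h = 25

25


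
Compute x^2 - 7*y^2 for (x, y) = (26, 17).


x^2 - d*y^2
= 26^2 - 7*17^2
= 676 - 2023
= -1347

-1347


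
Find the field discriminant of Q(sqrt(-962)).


For K = Q(sqrt(d)) with d squarefree: disc(K) = d if d = 1 mod 4, and disc(K) = 4d if d = 2 or 3 mod 4.
Here d = -962, and d mod 4 = 2.
d = 2 mod 4, not 1 (O_K = Z[sqrt(d)]), so disc(K) = 4d = 4 * (-962) = -3848

-3848


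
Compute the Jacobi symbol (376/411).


Compute (376/411) via quadratic reciprocity:
  pull out 2: (2/411) = -1  (since 411 mod 8 = 3)
  pull out 2: (2/411) = -1  (since 411 mod 8 = 3)
  pull out 2: (2/411) = -1  (since 411 mod 8 = 3)
  reciprocity: (47/411) -> -(411/47)
  reduce: (35/47)
  reciprocity: (35/47) -> -(47/35)
  reduce: (12/35)
  pull out 2: (2/35) = -1  (since 35 mod 8 = 3)
  pull out 2: (2/35) = -1  (since 35 mod 8 = 3)
  reciprocity: (3/35) -> -(35/3)
  reduce: (2/3)
  pull out 2: (2/3) = -1  (since 3 mod 8 = 3)
  (1/3) = 1
Product of signs = -1

-1


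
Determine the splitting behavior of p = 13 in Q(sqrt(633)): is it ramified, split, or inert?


K = Q(sqrt(633)). Since d mod 4 = 1, disc(K) = 633.
Check p | disc: 633 mod 13 = 9.
p does not divide disc. Compute Legendre symbol (d/p):
9^((13-1)/2) mod 13 = 1
(d/p) = 1, so p splits: (p) = P*P' with e=1, f=1, g=2.
Therefore p is split.

split


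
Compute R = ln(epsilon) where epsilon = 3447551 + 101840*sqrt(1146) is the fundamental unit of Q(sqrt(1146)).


epsilon = 3447551 + 101840*sqrt(1146)
= 6.8951e+06
R = ln(6.8951e+06)
= 15.7463

15.7463


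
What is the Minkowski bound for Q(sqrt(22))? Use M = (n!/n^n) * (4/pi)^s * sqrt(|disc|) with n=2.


d = 22, d mod 4 = 2, so disc(K) = 4d = 88; |disc(K)| = 88
Real quadratic field, so n = 2, s = r2 = 0, r1 = 2
M = (n!/n^n) * (4/pi)^s * sqrt(|disc(K)|) = (2!/2^2) * (4/pi)^0 * sqrt(88)
= 0.5 * 1.000000 * 9.380832
= 4.6904

4.6904


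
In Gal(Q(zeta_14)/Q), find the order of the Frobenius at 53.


The Frobenius at p in Gal(Q(zeta_n)/Q) = (Z/nZ)* is the class of p, so its order is ord_14(53), the smallest k >= 1 with 53^k = 1 mod 14.
n = 14 = 2 * 7, phi(14) = 6; the order divides phi(n).
Divisors of 6: 1, 2, 3, 6
Repeated squaring mod 14: 53^1 = 11, 53^2 = 9, 53^4 = 11
Test divisors in increasing order:
  k=1: 53^1 = 11 mod 14
  k=2: 53^2 = 9 mod 14
  k=3: 53^3 = 9 * 11 = 1 mod 14  <- first divisor giving 1
Order = 3

3
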